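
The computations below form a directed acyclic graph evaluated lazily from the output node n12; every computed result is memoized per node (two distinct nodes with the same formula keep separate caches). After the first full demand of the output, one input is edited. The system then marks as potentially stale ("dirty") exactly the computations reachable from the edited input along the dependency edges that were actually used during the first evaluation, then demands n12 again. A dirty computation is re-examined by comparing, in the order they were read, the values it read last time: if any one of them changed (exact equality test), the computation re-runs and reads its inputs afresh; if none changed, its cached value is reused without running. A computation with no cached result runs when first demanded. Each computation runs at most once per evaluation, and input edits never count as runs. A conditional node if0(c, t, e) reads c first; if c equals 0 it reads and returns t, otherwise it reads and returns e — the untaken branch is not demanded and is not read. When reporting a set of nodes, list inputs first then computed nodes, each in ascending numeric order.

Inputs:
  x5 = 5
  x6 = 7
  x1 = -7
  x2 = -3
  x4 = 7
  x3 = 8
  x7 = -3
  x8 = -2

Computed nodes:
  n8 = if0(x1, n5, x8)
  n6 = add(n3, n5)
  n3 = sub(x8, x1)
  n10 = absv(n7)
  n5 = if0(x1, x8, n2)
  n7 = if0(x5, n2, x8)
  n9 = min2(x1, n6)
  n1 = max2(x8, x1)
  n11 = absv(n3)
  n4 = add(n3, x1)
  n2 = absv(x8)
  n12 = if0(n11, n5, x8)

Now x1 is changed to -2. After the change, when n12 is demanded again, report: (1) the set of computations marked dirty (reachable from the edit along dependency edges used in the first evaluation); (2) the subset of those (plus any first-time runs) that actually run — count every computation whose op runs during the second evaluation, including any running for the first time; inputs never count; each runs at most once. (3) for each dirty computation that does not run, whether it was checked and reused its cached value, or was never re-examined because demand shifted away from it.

The edit dirties: n3, n11, n12.
5 computations run: n2, n3, n5, n11, n12.
No dirty computation escaped a run.
Note the branch switch — n2, n5 had no cache and run now for the first time.

First demand of the output computes:
  n3 = sub(-2, -7) = 5
  n11 = absv(5) = 5
  n12 = if0(n11=5 -> else branch x8) = -2

After the edit, cleaning proceeds:
  n2: had never run; runs now, result 2.
  n3: a read changed (x1 -7->-2) — executes, giving 0.
  n5: had never run; runs now, result 2.
  n11: a read changed (n3 5->0) — executes, giving 0.
  n12: a read changed (n11 5->0) — executes, giving 2.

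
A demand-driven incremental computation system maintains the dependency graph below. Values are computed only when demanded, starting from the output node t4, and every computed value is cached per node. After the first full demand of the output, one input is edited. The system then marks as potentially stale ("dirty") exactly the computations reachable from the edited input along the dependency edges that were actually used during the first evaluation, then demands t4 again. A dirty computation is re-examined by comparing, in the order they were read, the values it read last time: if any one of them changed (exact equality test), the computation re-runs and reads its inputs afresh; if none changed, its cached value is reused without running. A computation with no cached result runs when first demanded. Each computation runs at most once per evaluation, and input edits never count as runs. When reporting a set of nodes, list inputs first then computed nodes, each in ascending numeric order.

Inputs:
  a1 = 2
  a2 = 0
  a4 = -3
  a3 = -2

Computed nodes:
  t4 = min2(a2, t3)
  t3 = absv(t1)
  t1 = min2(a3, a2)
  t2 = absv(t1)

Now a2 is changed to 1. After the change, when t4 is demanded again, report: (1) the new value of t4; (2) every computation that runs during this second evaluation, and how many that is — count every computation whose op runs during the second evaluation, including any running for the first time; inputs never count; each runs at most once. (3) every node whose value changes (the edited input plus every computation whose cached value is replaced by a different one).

First evaluation (everything demanded from the output):
  t1 = min2(-2, 0) = -2
  t3 = absv(-2) = 2
  t4 = min2(0, 2) = 0

Propagation after the edit:
  t1: runs — a2 0->1; result -2 (same value as before).
  t3: checked — values it read are unchanged (t1 unchanged); reused cached 2 without running.
  t4: runs — a2 0->1; result 1.

Key observation: the cutoff stops propagation at t3 — its inputs' values are unchanged, so it reuses its cache.

New value of t4: 1.
Computations that run: t1, t4 — 2 in total.
Values that change: a2, t4.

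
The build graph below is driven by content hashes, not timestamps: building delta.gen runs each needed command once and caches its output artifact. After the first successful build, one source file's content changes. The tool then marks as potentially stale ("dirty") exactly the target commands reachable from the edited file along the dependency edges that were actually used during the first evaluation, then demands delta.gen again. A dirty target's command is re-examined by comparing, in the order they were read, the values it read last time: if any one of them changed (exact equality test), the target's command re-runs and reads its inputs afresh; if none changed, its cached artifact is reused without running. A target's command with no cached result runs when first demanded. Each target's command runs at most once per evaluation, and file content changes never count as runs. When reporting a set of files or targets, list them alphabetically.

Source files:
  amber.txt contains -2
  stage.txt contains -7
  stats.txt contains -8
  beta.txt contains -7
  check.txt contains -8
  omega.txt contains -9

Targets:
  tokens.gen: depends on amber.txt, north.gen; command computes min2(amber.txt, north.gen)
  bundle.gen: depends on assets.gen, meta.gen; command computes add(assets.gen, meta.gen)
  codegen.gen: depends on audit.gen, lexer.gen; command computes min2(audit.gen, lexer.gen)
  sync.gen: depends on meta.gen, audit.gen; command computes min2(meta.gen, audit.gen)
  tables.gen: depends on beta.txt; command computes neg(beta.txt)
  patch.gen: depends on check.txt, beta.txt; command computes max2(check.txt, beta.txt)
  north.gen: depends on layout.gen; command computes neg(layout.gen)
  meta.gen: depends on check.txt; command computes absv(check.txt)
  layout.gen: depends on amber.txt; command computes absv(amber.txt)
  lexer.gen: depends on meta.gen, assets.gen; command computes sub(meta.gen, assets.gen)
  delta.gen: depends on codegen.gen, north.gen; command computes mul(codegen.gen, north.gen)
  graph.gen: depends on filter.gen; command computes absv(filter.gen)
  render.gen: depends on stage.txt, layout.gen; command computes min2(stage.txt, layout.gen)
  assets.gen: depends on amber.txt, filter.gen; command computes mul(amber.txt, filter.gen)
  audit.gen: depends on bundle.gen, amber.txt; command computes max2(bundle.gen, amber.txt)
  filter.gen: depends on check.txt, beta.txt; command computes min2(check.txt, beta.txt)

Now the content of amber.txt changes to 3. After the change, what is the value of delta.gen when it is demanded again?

delta.gen now evaluates to -9.

Initial pass — values computed on the first demand:
  filter.gen = min2(-8, -7) = -8
  assets.gen = mul(-2, -8) = 16
  layout.gen = absv(-2) = 2
  meta.gen = absv(-8) = 8
  bundle.gen = add(16, 8) = 24
  audit.gen = max2(24, -2) = 24
  lexer.gen = sub(8, 16) = -8
  codegen.gen = min2(24, -8) = -8
  north.gen = neg(2) = -2
  delta.gen = mul(-8, -2) = 16

Second demand — change propagation:
  assets.gen: re-runs because amber.txt -2->3; new result -24.
  bundle.gen: re-runs because assets.gen 16->-24; new result -16.
  audit.gen: re-runs because bundle.gen 24->-16; amber.txt -2->3; new result 3.
  layout.gen: re-runs because amber.txt -2->3; new result 3.
  lexer.gen: re-runs because assets.gen 16->-24; new result 32.
  codegen.gen: re-runs because audit.gen 24->3; lexer.gen -8->32; new result 3.
  north.gen: re-runs because layout.gen 2->3; new result -3.
  delta.gen: re-runs because codegen.gen -8->3; north.gen -2->-3; new result -9.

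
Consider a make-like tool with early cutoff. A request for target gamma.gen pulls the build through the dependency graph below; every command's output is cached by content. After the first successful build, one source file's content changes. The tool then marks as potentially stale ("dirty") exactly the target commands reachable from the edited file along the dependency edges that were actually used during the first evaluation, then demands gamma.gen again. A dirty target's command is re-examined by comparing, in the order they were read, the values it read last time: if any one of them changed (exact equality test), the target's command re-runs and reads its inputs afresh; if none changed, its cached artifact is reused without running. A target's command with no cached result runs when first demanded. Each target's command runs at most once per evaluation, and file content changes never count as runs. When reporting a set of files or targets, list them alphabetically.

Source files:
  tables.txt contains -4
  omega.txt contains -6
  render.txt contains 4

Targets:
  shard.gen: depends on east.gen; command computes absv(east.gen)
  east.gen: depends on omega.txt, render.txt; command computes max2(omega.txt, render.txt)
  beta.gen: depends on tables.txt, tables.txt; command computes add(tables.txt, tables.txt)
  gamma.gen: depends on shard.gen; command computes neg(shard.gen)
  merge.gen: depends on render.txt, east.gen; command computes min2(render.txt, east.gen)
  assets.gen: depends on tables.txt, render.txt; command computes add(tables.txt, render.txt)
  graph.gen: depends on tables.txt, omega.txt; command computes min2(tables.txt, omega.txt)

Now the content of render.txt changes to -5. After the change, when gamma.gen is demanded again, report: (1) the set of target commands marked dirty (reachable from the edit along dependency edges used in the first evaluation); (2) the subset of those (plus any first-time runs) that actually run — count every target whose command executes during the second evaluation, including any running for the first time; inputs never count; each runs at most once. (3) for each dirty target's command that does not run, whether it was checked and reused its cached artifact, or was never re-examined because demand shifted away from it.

First demand of the output computes:
  east.gen = max2(-6, 4) = 4
  shard.gen = absv(4) = 4
  gamma.gen = neg(4) = -4

After the edit, cleaning proceeds:
  east.gen: a read changed (render.txt 4->-5) — executes, giving -5.
  shard.gen: a read changed (east.gen 4->-5) — executes, giving 5.
  gamma.gen: a read changed (shard.gen 4->5) — executes, giving -5.

The edit dirties: east.gen, gamma.gen, shard.gen.
3 target commands run: east.gen, gamma.gen, shard.gen.
No dirty target's command escaped a run.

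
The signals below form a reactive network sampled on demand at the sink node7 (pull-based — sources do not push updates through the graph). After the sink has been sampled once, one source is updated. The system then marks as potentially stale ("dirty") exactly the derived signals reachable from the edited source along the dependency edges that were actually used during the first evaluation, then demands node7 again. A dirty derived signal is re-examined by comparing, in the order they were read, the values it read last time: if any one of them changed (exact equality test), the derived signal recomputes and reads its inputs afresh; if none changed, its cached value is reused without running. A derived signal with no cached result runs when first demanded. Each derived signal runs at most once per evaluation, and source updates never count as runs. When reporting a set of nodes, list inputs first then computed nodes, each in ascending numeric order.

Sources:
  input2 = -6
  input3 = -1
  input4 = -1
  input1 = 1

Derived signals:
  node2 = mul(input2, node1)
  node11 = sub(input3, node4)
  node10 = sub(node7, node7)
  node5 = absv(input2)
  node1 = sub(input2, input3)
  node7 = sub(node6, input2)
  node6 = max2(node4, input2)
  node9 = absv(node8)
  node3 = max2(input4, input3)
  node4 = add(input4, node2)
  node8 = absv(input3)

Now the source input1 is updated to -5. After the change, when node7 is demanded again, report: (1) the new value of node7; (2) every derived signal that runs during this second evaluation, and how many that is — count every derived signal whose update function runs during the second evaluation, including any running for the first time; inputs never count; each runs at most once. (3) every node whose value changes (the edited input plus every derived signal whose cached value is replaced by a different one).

Initial pass — values computed on the first demand:
  node1 = sub(-6, -1) = -5
  node2 = mul(-6, -5) = 30
  node4 = add(-1, 30) = 29
  node6 = max2(29, -6) = 29
  node7 = sub(29, -6) = 35

Second demand — change propagation:
  no demanded computation ever read input1, so the edit dirties nothing and nothing runs.

The important point: nothing the output needs ever reads input1, so the edit is invisible to it.

node7 now evaluates to 35.
Run set: none (0 run).
Changed values: input1.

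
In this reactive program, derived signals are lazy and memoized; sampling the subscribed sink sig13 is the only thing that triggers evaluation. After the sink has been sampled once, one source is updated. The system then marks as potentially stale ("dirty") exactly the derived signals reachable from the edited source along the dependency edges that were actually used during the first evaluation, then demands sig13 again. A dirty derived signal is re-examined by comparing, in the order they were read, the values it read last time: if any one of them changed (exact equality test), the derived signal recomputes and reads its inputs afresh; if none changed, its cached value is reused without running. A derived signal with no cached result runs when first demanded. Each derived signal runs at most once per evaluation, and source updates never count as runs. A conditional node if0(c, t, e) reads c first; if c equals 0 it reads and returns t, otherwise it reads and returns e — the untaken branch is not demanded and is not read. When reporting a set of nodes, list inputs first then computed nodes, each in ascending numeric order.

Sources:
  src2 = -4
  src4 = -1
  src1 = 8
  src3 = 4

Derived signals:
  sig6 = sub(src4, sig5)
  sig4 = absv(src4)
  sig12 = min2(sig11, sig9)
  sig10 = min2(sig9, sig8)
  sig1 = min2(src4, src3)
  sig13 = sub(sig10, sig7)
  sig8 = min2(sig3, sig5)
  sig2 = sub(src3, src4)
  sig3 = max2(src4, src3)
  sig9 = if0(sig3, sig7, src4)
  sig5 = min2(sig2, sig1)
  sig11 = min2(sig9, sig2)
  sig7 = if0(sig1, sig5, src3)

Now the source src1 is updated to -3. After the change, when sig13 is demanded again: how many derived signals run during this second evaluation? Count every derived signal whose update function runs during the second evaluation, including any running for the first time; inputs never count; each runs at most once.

0 derived signals run: none.
Note the shortcut — nothing in the graph depends on src1 at all, so no recomputation happens.

First demand of the output computes:
  sig1 = min2(-1, 4) = -1
  sig2 = sub(4, -1) = 5
  sig3 = max2(-1, 4) = 4
  sig5 = min2(5, -1) = -1
  sig7 = if0(sig1=-1 -> else branch src3) = 4
  sig8 = min2(4, -1) = -1
  sig9 = if0(sig3=4 -> else branch src4) = -1
  sig10 = min2(-1, -1) = -1
  sig13 = sub(-1, 4) = -5

After the edit, cleaning proceeds:
  no node depends on src1 at all; the second demand re-runs nothing.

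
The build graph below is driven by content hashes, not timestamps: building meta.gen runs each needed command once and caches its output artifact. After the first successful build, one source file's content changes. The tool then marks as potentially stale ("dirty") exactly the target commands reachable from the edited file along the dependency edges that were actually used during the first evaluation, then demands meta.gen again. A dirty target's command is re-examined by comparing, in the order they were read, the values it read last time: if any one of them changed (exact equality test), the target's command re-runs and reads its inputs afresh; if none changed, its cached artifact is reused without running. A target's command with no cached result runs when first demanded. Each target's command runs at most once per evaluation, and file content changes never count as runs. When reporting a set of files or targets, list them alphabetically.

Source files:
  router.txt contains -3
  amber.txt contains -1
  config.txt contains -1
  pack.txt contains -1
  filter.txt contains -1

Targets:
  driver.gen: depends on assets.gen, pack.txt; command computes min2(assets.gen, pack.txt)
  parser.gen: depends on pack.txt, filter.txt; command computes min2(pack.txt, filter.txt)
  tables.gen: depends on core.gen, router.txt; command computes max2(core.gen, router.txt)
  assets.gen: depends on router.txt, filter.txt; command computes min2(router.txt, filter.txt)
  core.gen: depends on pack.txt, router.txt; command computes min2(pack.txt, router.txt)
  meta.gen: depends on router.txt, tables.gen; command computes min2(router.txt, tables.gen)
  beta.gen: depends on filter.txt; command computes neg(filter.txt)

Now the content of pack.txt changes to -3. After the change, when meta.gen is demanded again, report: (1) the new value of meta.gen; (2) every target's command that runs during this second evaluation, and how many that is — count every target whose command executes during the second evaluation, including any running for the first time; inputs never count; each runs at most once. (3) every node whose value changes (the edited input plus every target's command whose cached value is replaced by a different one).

meta.gen now evaluates to -3.
Run set: core.gen (1 run).
Changed values: pack.txt.
The important point: core.gen recomputes to an identical value, and the output ends up unchanged.

Initial pass — values computed on the first demand:
  core.gen = min2(-1, -3) = -3
  tables.gen = max2(-3, -3) = -3
  meta.gen = min2(-3, -3) = -3

Second demand — change propagation:
  core.gen: re-runs because pack.txt -1->-3; new result -3 (unchanged).
  tables.gen: re-examined; everything it read last time is the same (core.gen unchanged, router.txt unchanged) — cache -3 kept, no run.
  meta.gen: re-examined; everything it read last time is the same (router.txt unchanged, tables.gen unchanged) — cache -3 kept, no run.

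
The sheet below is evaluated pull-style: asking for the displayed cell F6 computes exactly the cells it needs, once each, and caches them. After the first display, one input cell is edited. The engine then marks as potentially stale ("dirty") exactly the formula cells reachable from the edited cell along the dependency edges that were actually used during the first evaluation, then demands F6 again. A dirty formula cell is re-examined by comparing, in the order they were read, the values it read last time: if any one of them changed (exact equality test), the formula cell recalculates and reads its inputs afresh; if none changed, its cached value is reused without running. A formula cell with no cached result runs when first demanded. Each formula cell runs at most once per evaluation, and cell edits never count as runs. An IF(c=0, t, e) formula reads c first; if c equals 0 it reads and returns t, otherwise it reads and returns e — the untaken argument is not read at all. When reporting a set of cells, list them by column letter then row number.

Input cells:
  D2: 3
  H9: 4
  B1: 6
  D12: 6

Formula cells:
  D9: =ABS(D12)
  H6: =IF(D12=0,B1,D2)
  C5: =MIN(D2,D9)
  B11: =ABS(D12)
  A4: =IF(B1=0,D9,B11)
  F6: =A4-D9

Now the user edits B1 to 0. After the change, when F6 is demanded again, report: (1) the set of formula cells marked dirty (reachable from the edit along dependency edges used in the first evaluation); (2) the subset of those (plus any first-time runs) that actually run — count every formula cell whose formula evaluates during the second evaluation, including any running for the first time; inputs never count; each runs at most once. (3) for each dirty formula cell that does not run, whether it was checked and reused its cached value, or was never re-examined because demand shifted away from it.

The edit dirties: A4, F6.
1 formula cells run: A4.
Cache hits after checking: F6.
Note the absorption at A4: it re-runs yet its value is the same, leaving the output's value untouched.

First demand of the output computes:
  B11 = ABS(6) = 6
  D9 = ABS(6) = 6
  A4 = IF(B1=0: B1=6 -> else branch B11) = 6
  F6 = 6 - 6 = 0

After the edit, cleaning proceeds:
  A4: a read changed (B1 6->0) — executes, giving 6 — identical to its old value.
  F6: dirty, but its reads are unchanged (A4 unchanged, D9 unchanged); cached 0 stands.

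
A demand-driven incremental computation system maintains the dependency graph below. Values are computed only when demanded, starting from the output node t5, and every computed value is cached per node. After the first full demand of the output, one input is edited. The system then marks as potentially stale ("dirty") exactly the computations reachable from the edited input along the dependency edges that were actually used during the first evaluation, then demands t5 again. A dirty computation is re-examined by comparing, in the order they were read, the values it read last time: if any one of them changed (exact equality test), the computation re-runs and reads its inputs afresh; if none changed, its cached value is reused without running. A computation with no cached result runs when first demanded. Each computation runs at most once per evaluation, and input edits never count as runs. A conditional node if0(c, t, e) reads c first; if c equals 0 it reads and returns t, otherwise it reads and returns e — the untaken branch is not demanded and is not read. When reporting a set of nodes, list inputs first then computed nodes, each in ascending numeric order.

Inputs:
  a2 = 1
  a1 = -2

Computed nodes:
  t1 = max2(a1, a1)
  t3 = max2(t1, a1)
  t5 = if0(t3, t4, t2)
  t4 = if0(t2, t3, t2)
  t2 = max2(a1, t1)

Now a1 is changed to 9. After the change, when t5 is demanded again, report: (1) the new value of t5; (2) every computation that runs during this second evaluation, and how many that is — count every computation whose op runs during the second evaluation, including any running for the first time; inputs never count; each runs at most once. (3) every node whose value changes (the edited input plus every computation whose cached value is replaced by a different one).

First evaluation (everything demanded from the output):
  t1 = max2(-2, -2) = -2
  t2 = max2(-2, -2) = -2
  t3 = max2(-2, -2) = -2
  t5 = if0(t3=-2 -> else branch t2) = -2

Propagation after the edit:
  t1: runs — a1 -2->9; a1 -2->9; result 9.
  t2: runs — a1 -2->9; t1 -2->9; result 9.
  t3: runs — t1 -2->9; a1 -2->9; result 9.
  t5: runs — t3 -2->9; t2 -2->9; result 9.

New value of t5: 9.
Computations that run: t1, t2, t3, t5 — 4 in total.
Values that change: a1, t1, t2, t3, t5.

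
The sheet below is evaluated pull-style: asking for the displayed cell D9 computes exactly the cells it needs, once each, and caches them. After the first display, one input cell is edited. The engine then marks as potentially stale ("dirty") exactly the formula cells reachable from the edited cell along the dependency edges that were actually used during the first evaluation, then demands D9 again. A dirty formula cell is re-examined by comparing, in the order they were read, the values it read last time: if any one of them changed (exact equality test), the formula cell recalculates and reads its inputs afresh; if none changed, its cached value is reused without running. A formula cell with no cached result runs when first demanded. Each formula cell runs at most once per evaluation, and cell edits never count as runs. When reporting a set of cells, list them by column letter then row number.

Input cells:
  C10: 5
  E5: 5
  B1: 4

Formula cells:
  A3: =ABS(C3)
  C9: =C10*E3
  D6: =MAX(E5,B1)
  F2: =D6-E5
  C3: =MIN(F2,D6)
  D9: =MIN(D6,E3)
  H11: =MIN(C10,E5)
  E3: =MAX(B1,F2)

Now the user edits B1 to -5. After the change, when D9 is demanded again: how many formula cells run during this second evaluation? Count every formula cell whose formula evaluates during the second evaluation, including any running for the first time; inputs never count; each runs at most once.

3 formula cells run: D6, D9, E3.
Note where the cutoff bites: F2 is checked, finds nothing changed, and keeps its cache.

First demand of the output computes:
  D6 = MAX(5, 4) = 5
  F2 = 5 - 5 = 0
  E3 = MAX(4, 0) = 4
  D9 = MIN(5, 4) = 4

After the edit, cleaning proceeds:
  D6: a read changed (B1 4->-5) — executes, giving 5 — identical to its old value.
  F2: dirty, but its reads are unchanged (D6 unchanged, E5 unchanged); cached 0 stands.
  E3: a read changed (B1 4->-5) — executes, giving 0.
  D9: a read changed (E3 4->0) — executes, giving 0.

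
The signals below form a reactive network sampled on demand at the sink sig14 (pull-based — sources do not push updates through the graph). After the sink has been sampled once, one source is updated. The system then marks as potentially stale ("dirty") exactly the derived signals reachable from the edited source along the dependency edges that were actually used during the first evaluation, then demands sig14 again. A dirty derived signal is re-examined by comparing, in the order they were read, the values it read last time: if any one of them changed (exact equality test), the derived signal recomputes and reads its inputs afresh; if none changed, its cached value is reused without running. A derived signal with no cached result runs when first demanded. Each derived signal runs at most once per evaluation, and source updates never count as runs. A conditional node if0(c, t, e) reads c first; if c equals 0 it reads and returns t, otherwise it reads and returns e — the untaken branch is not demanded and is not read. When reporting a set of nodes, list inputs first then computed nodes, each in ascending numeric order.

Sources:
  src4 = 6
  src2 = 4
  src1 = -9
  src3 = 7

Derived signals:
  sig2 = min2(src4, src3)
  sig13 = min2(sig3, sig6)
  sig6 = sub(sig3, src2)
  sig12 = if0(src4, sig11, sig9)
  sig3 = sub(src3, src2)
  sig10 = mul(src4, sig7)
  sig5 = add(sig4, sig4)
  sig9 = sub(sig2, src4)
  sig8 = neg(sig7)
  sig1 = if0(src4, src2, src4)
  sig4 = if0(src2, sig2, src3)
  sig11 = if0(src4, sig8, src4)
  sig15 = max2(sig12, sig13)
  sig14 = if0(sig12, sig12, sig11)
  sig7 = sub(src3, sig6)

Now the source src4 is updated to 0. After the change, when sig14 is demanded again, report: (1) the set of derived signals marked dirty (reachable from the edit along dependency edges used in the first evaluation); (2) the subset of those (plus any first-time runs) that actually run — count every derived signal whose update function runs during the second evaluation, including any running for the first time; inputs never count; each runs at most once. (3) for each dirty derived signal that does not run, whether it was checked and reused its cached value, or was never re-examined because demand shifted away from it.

Initial pass — values computed on the first demand:
  sig2 = min2(6, 7) = 6
  sig9 = sub(6, 6) = 0
  sig12 = if0(src4=6 -> else branch sig9) = 0
  sig14 = if0(sig12=0 -> then branch sig12) = 0

Second demand — change propagation:
  sig2: dirty yet unreached — the second evaluation never asks for it.
  sig3: newly demanded (no cache) — executes and yields 3.
  sig6: newly demanded (no cache) — executes and yields -1.
  sig7: newly demanded (no cache) — executes and yields 8.
  sig8: newly demanded (no cache) — executes and yields -8.
  sig9: dirty yet unreached — the second evaluation never asks for it.
  sig11: newly demanded (no cache) — executes and yields -8.
  sig12: re-runs because src4 6->0; new result -8.
  sig14: re-runs because sig12 0->-8; sig12 0->-8; new result -8.

The important point: the flipped condition redirects demand; sig2, sig9 are left stale, never re-checked.

Dirty set: sig2, sig9, sig12, sig14.
Run set: sig3, sig6, sig7, sig8, sig11, sig12, sig14 (7 run).
Left stale — demand moved off them: sig2, sig9.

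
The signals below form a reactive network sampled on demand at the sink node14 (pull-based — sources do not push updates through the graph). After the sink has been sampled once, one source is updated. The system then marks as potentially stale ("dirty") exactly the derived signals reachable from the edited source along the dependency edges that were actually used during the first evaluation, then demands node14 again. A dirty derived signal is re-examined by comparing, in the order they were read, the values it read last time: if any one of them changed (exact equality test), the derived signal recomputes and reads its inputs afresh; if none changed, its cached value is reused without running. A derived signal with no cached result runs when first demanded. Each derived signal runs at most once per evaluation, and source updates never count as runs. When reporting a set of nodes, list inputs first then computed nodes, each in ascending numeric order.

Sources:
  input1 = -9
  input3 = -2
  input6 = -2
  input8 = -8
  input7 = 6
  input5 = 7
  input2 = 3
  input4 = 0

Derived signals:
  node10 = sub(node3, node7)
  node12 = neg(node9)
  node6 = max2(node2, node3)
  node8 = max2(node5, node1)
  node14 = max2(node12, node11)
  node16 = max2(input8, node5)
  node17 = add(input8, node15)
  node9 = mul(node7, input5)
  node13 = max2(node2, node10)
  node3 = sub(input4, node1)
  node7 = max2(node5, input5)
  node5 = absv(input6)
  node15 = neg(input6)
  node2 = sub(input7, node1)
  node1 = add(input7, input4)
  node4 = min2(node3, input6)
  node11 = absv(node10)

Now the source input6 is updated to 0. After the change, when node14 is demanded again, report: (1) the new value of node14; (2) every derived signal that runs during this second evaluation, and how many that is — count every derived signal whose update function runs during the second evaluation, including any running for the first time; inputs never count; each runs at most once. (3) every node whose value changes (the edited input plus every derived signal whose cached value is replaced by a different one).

Initial pass — values computed on the first demand:
  node1 = add(6, 0) = 6
  node3 = sub(0, 6) = -6
  node5 = absv(-2) = 2
  node7 = max2(2, 7) = 7
  node9 = mul(7, 7) = 49
  node10 = sub(-6, 7) = -13
  node11 = absv(-13) = 13
  node12 = neg(49) = -49
  node14 = max2(-49, 13) = 13

Second demand — change propagation:
  node5: re-runs because input6 -2->0; new result 0.
  node7: re-runs because node5 2->0; new result 7 (unchanged).
  node9: re-examined; everything it read last time is the same (node7 unchanged, input5 unchanged) — cache 49 kept, no run.
  node10: re-examined; everything it read last time is the same (node3 unchanged, node7 unchanged) — cache -13 kept, no run.
  node11: re-examined; everything it read last time is the same (node10 unchanged) — cache 13 kept, no run.
  node12: re-examined; everything it read last time is the same (node9 unchanged) — cache -49 kept, no run.
  node14: re-examined; everything it read last time is the same (node12 unchanged, node11 unchanged) — cache 13 kept, no run.

The important point: node7 recomputes to an identical value, and the output ends up unchanged.

node14 now evaluates to 13.
Run set: node5, node7 (2 run).
Changed values: input6, node5.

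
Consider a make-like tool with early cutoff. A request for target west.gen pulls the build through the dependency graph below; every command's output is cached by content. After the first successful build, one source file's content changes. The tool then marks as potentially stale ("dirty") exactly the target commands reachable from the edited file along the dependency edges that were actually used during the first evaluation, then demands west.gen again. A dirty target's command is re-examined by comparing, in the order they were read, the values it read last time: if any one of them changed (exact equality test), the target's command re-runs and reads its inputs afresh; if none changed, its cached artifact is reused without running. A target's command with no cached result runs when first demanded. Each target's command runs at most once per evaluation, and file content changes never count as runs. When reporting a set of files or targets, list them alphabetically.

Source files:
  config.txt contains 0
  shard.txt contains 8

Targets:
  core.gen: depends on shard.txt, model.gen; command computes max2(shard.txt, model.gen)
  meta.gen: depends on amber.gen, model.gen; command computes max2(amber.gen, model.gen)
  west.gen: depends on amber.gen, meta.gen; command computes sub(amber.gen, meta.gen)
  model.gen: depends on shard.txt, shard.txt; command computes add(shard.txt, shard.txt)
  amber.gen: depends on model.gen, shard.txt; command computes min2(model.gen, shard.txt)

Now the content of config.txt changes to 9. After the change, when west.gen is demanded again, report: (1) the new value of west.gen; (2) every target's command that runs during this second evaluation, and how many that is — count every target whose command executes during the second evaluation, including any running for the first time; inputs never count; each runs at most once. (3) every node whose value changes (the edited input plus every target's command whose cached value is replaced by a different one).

First demand of the output computes:
  model.gen = add(8, 8) = 16
  amber.gen = min2(16, 8) = 8
  meta.gen = max2(8, 16) = 16
  west.gen = sub(8, 16) = -8

After the edit, cleaning proceeds:
  no node depends on config.txt at all; the second demand re-runs nothing.

Note the shortcut — nothing in the graph depends on config.txt at all, so no recomputation happens.

Demanding west.gen again yields -8.
0 target commands run: none.
The nodes whose values change: config.txt.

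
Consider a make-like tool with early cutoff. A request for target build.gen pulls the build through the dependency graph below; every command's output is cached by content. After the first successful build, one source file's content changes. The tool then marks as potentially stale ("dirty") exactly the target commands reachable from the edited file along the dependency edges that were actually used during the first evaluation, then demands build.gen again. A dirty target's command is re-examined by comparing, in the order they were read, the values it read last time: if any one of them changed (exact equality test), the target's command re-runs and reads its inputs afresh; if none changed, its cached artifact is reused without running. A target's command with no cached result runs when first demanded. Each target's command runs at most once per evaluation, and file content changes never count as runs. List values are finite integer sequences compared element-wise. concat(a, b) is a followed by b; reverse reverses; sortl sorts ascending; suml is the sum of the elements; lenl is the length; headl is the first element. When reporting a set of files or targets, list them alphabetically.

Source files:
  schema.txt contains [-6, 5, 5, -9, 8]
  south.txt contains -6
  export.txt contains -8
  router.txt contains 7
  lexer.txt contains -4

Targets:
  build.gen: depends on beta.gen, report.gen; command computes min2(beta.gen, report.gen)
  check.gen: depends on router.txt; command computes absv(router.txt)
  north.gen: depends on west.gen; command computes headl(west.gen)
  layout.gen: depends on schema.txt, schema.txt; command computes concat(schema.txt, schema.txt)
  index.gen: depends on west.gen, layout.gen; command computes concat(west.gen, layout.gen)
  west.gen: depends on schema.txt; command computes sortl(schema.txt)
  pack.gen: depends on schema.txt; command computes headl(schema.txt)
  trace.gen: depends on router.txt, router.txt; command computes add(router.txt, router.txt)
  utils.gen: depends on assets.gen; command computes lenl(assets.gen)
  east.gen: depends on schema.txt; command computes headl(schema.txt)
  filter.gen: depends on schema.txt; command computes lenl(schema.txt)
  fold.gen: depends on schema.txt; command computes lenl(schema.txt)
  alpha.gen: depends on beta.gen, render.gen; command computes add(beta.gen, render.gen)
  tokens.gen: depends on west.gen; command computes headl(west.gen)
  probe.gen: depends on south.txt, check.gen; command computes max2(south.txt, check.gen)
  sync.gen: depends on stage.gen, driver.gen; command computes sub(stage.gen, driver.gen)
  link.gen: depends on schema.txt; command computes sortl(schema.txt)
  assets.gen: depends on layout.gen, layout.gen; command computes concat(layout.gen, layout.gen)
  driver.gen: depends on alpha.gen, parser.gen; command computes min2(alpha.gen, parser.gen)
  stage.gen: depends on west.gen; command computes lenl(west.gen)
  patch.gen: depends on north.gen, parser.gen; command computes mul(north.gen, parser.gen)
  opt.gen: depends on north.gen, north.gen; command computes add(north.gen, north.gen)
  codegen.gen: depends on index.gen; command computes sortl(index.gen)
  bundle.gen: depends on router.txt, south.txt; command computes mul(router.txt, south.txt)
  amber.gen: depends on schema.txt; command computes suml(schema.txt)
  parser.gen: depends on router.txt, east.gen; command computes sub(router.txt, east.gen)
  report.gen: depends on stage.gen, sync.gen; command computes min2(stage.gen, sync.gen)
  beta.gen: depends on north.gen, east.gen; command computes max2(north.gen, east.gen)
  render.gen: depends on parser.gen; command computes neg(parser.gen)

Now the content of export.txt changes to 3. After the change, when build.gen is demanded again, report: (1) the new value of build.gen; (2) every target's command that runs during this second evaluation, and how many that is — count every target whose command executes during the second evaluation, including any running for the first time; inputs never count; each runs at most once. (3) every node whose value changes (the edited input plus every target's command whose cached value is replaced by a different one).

First demand of the output computes:
  east.gen = headl([-6, 5, 5, -9, 8]) = -6
  parser.gen = sub(7, -6) = 13
  render.gen = neg(13) = -13
  west.gen = sortl([-6, 5, 5, -9, 8]) = [-9, -6, 5, 5, 8]
  north.gen = headl([-9, -6, 5, 5, 8]) = -9
  beta.gen = max2(-9, -6) = -6
  alpha.gen = add(-6, -13) = -19
  driver.gen = min2(-19, 13) = -19
  stage.gen = lenl([-9, -6, 5, 5, 8]) = 5
  sync.gen = sub(5, -19) = 24
  report.gen = min2(5, 24) = 5
  build.gen = min2(-6, 5) = -6

After the edit, cleaning proceeds:
  no node depends on export.txt at all; the second demand re-runs nothing.

Note the shortcut — nothing in the graph depends on export.txt at all, so no recomputation happens.

Demanding build.gen again yields -6.
0 target commands run: none.
The nodes whose values change: export.txt.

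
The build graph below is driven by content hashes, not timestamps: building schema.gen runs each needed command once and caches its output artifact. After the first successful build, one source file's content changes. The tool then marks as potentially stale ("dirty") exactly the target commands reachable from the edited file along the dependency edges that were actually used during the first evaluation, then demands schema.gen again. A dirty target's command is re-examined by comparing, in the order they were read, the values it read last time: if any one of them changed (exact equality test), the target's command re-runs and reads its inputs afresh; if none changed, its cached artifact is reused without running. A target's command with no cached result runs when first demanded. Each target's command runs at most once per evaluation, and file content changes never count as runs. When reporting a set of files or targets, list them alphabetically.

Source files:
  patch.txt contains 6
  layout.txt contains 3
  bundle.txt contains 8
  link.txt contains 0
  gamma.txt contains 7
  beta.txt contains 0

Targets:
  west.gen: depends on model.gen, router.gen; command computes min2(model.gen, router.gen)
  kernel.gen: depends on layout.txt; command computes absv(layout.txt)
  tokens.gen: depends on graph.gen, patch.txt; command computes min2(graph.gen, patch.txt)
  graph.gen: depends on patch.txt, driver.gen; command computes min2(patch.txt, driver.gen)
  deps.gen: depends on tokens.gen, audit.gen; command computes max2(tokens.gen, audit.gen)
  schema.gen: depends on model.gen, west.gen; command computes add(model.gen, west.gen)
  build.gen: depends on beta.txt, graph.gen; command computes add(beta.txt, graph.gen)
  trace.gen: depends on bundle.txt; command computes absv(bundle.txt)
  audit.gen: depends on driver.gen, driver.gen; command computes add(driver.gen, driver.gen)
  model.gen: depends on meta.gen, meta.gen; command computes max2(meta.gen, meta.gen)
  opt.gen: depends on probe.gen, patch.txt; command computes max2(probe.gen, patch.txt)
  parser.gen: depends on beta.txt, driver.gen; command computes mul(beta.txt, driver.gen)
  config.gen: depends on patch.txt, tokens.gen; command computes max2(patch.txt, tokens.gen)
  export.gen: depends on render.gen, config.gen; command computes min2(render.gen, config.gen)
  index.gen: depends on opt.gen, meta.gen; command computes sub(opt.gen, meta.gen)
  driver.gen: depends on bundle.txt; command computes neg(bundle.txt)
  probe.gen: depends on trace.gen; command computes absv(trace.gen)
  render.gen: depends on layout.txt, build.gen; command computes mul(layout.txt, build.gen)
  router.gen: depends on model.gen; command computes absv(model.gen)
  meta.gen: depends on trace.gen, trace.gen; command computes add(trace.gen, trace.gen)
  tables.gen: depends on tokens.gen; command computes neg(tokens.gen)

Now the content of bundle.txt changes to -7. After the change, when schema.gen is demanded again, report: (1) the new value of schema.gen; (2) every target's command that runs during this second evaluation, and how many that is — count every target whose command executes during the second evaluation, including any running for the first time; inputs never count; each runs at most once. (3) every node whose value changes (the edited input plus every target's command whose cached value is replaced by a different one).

schema.gen now evaluates to 28.
Run set: meta.gen, model.gen, router.gen, schema.gen, trace.gen, west.gen (6 run).
Changed values: bundle.txt, meta.gen, model.gen, router.gen, schema.gen, trace.gen, west.gen.

Initial pass — values computed on the first demand:
  trace.gen = absv(8) = 8
  meta.gen = add(8, 8) = 16
  model.gen = max2(16, 16) = 16
  router.gen = absv(16) = 16
  west.gen = min2(16, 16) = 16
  schema.gen = add(16, 16) = 32

Second demand — change propagation:
  trace.gen: re-runs because bundle.txt 8->-7; new result 7.
  meta.gen: re-runs because trace.gen 8->7; trace.gen 8->7; new result 14.
  model.gen: re-runs because meta.gen 16->14; meta.gen 16->14; new result 14.
  router.gen: re-runs because model.gen 16->14; new result 14.
  west.gen: re-runs because model.gen 16->14; router.gen 16->14; new result 14.
  schema.gen: re-runs because model.gen 16->14; west.gen 16->14; new result 28.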